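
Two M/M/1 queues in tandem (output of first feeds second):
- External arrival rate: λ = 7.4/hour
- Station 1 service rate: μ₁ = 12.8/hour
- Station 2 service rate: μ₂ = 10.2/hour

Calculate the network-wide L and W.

By Jackson's theorem, each station behaves as independent M/M/1.
Station 1: ρ₁ = 7.4/12.8 = 0.5781, L₁ = ρ₁/(1-ρ₁) = λ/(μ₁-λ) = 7.4/5.40 = 1.37037
Station 2: ρ₂ = 7.4/10.2 = 0.7255, L₂ = ρ₂/(1-ρ₂) = λ/(μ₂-λ) = 7.4/2.80 = 2.64286
Total: L = L₁ + L₂ = 1.37037 + 2.64286 = 4.0132
W = L/λ = 4.0132/7.4 = 0.5423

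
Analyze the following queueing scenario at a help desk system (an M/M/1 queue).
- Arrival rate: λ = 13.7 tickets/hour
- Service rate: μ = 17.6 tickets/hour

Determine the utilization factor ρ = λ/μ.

Server utilization: ρ = λ/μ
ρ = 13.7/17.6 = 0.7784
The server is busy 77.84% of the time.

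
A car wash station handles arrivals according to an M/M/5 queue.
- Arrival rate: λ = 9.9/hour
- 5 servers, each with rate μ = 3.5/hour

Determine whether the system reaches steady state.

Stability requires ρ = λ/(cμ) < 1
ρ = 9.9/(5 × 3.5) = 9.9/17.50 = 0.5657
Since 0.5657 < 1, the system is STABLE.
The servers are busy 56.57% of the time.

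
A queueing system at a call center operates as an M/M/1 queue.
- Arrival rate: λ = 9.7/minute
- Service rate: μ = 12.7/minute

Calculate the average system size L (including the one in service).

ρ = λ/μ = 9.7/12.7 = 0.7638
For M/M/1: L = λ/(μ-λ)
L = 9.7/(12.7-9.7) = 9.7/3.00
L = 3.2333 calls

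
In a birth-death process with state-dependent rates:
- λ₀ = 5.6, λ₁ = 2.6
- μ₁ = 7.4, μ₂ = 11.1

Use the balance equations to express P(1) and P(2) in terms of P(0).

Balance equations:
State 0: λ₀P₀ = μ₁P₁ → P₁ = (λ₀/μ₁)P₀ = (5.6/7.4)P₀ = 0.7568P₀
State 1: P₂ = (λ₀λ₁)/(μ₁μ₂)P₀ = (5.6×2.6)/(7.4×11.1)P₀ = 0.1773P₀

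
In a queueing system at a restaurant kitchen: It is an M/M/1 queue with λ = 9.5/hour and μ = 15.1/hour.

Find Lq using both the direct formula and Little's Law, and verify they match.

Method 1 (direct): Lq = λ²/(μ(μ-λ)) = 90.25/(15.1 × 5.60) = 1.0673

Method 2 (Little's Law):
W = 1/(μ-λ) = 1/5.60 = 0.17857
Wq = W - 1/μ = 0.17857 - 0.066225 = 0.11235
Lq = λWq = 9.5 × 0.11235 = 1.0673 ✔ (matches Method 1)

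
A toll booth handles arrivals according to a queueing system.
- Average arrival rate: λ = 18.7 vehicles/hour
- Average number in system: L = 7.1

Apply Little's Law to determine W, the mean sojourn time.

Little's Law: L = λW, so W = L/λ
W = 7.1/18.7 = 0.3797 hours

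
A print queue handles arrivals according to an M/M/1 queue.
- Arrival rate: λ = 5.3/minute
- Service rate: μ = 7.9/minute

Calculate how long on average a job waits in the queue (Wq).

First, compute utilization: ρ = λ/μ = 5.3/7.9 = 0.6709
For M/M/1: Wq = λ/(μ(μ-λ))
Wq = 5.3/(7.9 × (7.9-5.3))
Wq = 5.3/(7.9 × 2.60)
Wq = 0.2580 minutes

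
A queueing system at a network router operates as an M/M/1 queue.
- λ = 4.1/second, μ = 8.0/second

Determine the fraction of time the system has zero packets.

ρ = λ/μ = 4.1/8.0 = 0.5125
P(0) = 1 - ρ = 1 - 0.5125 = 0.4875
The server is idle 48.75% of the time.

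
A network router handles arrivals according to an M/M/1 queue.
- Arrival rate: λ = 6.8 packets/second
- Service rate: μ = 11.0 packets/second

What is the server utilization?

Server utilization: ρ = λ/μ
ρ = 6.8/11.0 = 0.6182
The server is busy 61.82% of the time.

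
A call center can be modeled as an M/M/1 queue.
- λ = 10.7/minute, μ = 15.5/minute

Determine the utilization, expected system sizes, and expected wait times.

Step 1: ρ = λ/μ = 10.7/15.5 = 0.6903
Step 2: L = λ/(μ-λ) = 10.7/4.80 = 2.2292
Step 3: Lq = λ²/(μ(μ-λ)) = 114.49/(15.5×4.80) = 1.5388
Step 4: W = 1/(μ-λ) = 1/4.80 = 0.208333
Step 5: Wq = λ/(μ(μ-λ)) = 10.7/(15.5×4.80) = 0.1438
Step 6: P(0) = 1-ρ = 0.3097
Verify: L = λW = 10.7×0.208333 = 2.2292 ✔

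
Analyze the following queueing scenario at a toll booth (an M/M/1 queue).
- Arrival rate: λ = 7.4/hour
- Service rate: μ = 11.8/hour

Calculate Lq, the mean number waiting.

ρ = λ/μ = 7.4/11.8 = 0.6271
For M/M/1: Lq = λ²/(μ(μ-λ))
Lq = 54.76/(11.8 × 4.40)
Lq = 1.0547 vehicles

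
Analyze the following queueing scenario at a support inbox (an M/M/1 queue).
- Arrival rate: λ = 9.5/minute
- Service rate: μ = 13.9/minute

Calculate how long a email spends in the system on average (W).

First, compute utilization: ρ = λ/μ = 9.5/13.9 = 0.6835
For M/M/1: W = 1/(μ-λ)
W = 1/(13.9-9.5) = 1/4.40
W = 0.2273 minutes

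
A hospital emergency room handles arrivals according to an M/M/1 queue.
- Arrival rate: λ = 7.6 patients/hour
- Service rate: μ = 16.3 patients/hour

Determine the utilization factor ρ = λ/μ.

Server utilization: ρ = λ/μ
ρ = 7.6/16.3 = 0.4663
The server is busy 46.63% of the time.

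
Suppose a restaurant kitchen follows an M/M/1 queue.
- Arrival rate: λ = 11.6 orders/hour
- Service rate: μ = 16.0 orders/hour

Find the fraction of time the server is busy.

Server utilization: ρ = λ/μ
ρ = 11.6/16.0 = 0.7250
The server is busy 72.50% of the time.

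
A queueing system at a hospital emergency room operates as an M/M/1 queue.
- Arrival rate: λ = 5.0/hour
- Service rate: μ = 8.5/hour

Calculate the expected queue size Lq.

ρ = λ/μ = 5.0/8.5 = 0.5882
For M/M/1: Lq = λ²/(μ(μ-λ))
Lq = 25.00/(8.5 × 3.50)
Lq = 0.8403 patients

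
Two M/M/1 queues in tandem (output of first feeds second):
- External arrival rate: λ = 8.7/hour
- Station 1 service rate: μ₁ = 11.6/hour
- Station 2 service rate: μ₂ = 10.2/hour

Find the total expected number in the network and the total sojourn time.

By Jackson's theorem, each station behaves as independent M/M/1.
Station 1: ρ₁ = 8.7/11.6 = 0.7500, L₁ = ρ₁/(1-ρ₁) = λ/(μ₁-λ) = 8.7/2.90 = 3.0000
Station 2: ρ₂ = 8.7/10.2 = 0.8529, L₂ = ρ₂/(1-ρ₂) = λ/(μ₂-λ) = 8.7/1.50 = 5.8000
Total: L = L₁ + L₂ = 3.0000 + 5.8000 = 8.8000
W = L/λ = 8.8000/8.7 = 1.0115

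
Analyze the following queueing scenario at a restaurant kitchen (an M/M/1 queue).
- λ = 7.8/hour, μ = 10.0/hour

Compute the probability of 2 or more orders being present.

ρ = λ/μ = 7.8/10.0 = 0.7800
P(N ≥ n) = ρⁿ
P(N ≥ 2) = 0.7800^2
P(N ≥ 2) = 0.6084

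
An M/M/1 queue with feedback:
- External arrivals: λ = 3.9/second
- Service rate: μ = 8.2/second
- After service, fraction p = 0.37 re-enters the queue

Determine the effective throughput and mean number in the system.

Effective arrival rate: λ_eff = λ/(1-p) = 3.9/(1-0.37) = 3.9/0.63 = 6.1905
ρ = λ_eff/μ = 6.1905/8.2 = 0.75494
L = ρ/(1-ρ) = 0.75494/(1-0.75494) = 3.0806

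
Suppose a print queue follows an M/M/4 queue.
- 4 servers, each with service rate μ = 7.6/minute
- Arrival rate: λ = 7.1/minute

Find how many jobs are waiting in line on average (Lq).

Traffic intensity: ρ = λ/(cμ) = 7.1/(4×7.6) = 0.2336
Since ρ = 0.2336 < 1, system is stable.
Offered load a = λ/μ = cρ = 7.1/7.6 = 0.9342
P₀ = [ Σₙ₌₀^3 aⁿ/n! + a^4/(4!(1-ρ)) ]⁻¹
Σ = a^0/0! + a^1/1! + a^2/2! + a^3/3! = 1.0000 + 0.9342 + 0.4364 + 0.1359 = 2.5065
a^4/(4!(1-ρ)) = 0.7617/(24 × 0.7664) = 0.04141
P₀ = 1/(2.5065 + 0.04141) = 0.3925
Lq = P₀·a^4·ρ / (4!(1-ρ)²) = 0.39248 × 0.76169 × 0.23355 / (24 × 0.58744) = 0.004952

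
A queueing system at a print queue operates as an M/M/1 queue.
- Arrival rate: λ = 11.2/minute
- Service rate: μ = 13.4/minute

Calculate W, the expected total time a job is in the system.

First, compute utilization: ρ = λ/μ = 11.2/13.4 = 0.8358
For M/M/1: W = 1/(μ-λ)
W = 1/(13.4-11.2) = 1/2.20
W = 0.4545 minutes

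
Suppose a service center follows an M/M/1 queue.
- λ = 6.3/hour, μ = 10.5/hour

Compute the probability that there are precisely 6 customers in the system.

ρ = λ/μ = 6.3/10.5 = 0.6000
P(n) = (1-ρ)ρⁿ
P(6) = (1-0.6000) × 0.6000^6
P(6) = 0.4000 × 0.04666
P(6) = 0.01866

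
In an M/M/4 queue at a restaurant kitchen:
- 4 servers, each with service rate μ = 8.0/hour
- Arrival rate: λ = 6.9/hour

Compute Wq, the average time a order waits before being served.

Traffic intensity: ρ = λ/(cμ) = 6.9/(4×8.0) = 0.2156
Since ρ = 0.2156 < 1, system is stable.
Offered load a = λ/μ = cρ = 6.9/8.0 = 0.8625
P₀ = [ Σₙ₌₀^3 aⁿ/n! + a^4/(4!(1-ρ)) ]⁻¹
Σ = a^0/0! + a^1/1! + a^2/2! + a^3/3! = 1.0000 + 0.8625 + 0.3720 + 0.1069 = 2.3414
a^4/(4!(1-ρ)) = 0.5534/(24 × 0.7844) = 0.02940
P₀ = 1/(2.3414 + 0.02940) = 0.4218
Lq = P₀·a^4·ρ / (4!(1-ρ)²) = 0.4218 × 0.5534 × 0.2156 / (24 × 0.6152) = 0.003409
Wq = Lq/λ = 0.0034087/6.9 = 0.0004940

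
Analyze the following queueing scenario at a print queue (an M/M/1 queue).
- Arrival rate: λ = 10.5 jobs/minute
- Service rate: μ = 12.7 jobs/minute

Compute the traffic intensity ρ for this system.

Server utilization: ρ = λ/μ
ρ = 10.5/12.7 = 0.8268
The server is busy 82.68% of the time.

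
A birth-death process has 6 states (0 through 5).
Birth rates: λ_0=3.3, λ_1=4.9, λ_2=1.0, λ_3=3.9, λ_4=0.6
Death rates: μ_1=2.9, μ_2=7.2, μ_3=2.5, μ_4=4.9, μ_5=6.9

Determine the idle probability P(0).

Ratios P(n)/P(0) = (λ₀···λₙ₋₁)/(μ₁···μₙ):
P(1)/P(0) = (3.3)/(2.9) = 1.1379
P(2)/P(0) = (3.3×4.9)/(2.9×7.2) = 0.7744
P(3)/P(0) = (3.3×4.9×1.0)/(2.9×7.2×2.5) = 0.3098
P(4)/P(0) = (3.3×4.9×1.0×3.9)/(2.9×7.2×2.5×4.9) = 0.2466
P(5)/P(0) = (3.3×4.9×1.0×3.9×0.6)/(2.9×7.2×2.5×4.9×6.9) = 0.02144

Normalization: ∑ P(n) = 1
P(0) × (1.0000 + 1.1379 + 0.7744 + 0.3098 + 0.2466 + 0.02144) = 1
P(0) × 3.4901 = 1
P(0) = 1/3.4901 = 0.2865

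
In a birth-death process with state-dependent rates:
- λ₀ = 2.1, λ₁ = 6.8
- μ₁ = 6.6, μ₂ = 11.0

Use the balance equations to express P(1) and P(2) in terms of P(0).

Balance equations:
State 0: λ₀P₀ = μ₁P₁ → P₁ = (λ₀/μ₁)P₀ = (2.1/6.6)P₀ = 0.3182P₀
State 1: P₂ = (λ₀λ₁)/(μ₁μ₂)P₀ = (2.1×6.8)/(6.6×11.0)P₀ = 0.1967P₀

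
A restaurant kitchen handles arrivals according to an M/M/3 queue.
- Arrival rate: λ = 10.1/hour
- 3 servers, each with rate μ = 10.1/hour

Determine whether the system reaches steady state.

Stability requires ρ = λ/(cμ) < 1
ρ = 10.1/(3 × 10.1) = 10.1/30.30 = 0.3333
Since 0.3333 < 1, the system is STABLE.
The servers are busy 33.33% of the time.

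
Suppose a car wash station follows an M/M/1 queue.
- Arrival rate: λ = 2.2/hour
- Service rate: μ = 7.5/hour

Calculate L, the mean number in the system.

ρ = λ/μ = 2.2/7.5 = 0.2933
For M/M/1: L = λ/(μ-λ)
L = 2.2/(7.5-2.2) = 2.2/5.30
L = 0.4151 cars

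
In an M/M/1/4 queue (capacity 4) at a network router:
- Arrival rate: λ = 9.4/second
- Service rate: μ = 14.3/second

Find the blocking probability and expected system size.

ρ = λ/μ = 9.4/14.3 = 0.657343
P₀ = (1-ρ)/(1-ρ^(K+1)) = (1-0.657343)/(1-0.657343^5) = 0.3427/0.8773 = 0.3906
P_K = P₀×ρ^K = 0.3906 × 0.657343^4 = 0.3906 × 0.1867 = 0.07293
Blocking probability P_4 = 0.07293 (7.29%)
L = ρ[1 - (K+1)ρ^K + Kρ^(K+1)] / [(1-ρ)(1-ρ^(K+1))]
L = 0.657343 × (1 - 5×0.186710 + 4×0.122733) / ((1 - 0.657343) × (1 - 0.122733)) = 1.2189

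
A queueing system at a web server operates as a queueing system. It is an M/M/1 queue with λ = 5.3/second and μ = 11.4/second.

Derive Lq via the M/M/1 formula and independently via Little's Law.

Method 1 (direct): Lq = λ²/(μ(μ-λ)) = 28.09/(11.4 × 6.10) = 0.4039

Method 2 (Little's Law):
W = 1/(μ-λ) = 1/6.10 = 0.163934
Wq = W - 1/μ = 0.163934 - 0.0877193 = 0.076215
Lq = λWq = 5.3 × 0.076215 = 0.4039 ✔ (matches Method 1)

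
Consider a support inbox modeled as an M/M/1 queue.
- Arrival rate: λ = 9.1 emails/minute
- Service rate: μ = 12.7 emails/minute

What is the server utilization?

Server utilization: ρ = λ/μ
ρ = 9.1/12.7 = 0.7165
The server is busy 71.65% of the time.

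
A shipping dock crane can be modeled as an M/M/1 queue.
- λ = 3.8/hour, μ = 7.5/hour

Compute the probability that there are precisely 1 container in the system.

ρ = λ/μ = 3.8/7.5 = 0.5067
P(n) = (1-ρ)ρⁿ
P(1) = (1-0.5067) × 0.5067^1
P(1) = 0.4933 × 0.5067
P(1) = 0.2500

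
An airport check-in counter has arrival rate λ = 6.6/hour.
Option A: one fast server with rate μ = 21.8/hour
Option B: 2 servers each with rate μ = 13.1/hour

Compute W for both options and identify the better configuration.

Option A: single server μ = 21.8 (M/M/1)
  ρ_A = 6.6/21.8 = 0.3028
  W_A = 1/(μ-λ) = 1/(21.8-6.6) = 1/15.20 = 0.06579

Option B: 2 servers μ = 13.1 (M/M/2)
  ρ_B = λ/(cμ) = 6.6/(2×13.1) = 0.2519
  Offered load a = λ/μ = cρ = 6.6/13.1 = 0.5038
  P₀ = [ Σₙ₌₀^1 aⁿ/n! + a^2/(2!(1-ρ)) ]⁻¹
  Σ = a^0/0! + a^1/1! = 1.0000 + 0.5038 = 1.5038
  a^2/(2!(1-ρ)) = 0.25383/(2 × 0.74809) = 0.1697
  P₀ = 1/(1.5038 + 0.1697) = 0.5976
  Lq = P₀·a^2·ρ / (2!(1-ρ)²) = 0.5976 × 0.2538 × 0.2519 / (2 × 0.5596) = 0.03414
  Wq_B = Lq/λ = 0.034137/6.6 = 0.005172
  W_B = Wq_B + 1/μ = 0.005172 + 0.07634 = 0.08151

Since W_A = 0.06579 < W_B = 0.08151, Option A (single fast server) has the shorter time in system.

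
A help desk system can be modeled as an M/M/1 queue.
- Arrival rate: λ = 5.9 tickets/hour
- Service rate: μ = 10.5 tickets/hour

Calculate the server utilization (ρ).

Server utilization: ρ = λ/μ
ρ = 5.9/10.5 = 0.5619
The server is busy 56.19% of the time.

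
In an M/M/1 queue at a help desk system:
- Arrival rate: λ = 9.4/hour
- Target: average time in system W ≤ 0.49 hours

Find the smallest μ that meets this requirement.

For M/M/1: W = 1/(μ-λ)
Need W ≤ 0.49, so 1/(μ-λ) ≤ 0.49
μ - λ ≥ 1/0.49 = 2.0408
μ ≥ 9.4 + 2.0408 = 11.4408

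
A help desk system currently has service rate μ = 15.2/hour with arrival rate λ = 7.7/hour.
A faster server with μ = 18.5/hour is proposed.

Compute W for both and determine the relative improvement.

System 1: ρ₁ = 7.7/15.2 = 0.5066, W₁ = 1/(15.2-7.7) = 0.133333
System 2: ρ₂ = 7.7/18.5 = 0.4162, W₂ = 1/(18.5-7.7) = 0.0925926
Improvement: (W₁-W₂)/W₁ = (0.133333-0.0925926)/0.133333 = 30.56%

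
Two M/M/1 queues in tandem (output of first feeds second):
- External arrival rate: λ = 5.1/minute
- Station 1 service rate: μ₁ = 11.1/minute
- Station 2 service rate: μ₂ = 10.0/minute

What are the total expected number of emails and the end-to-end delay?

By Jackson's theorem, each station behaves as independent M/M/1.
Station 1: ρ₁ = 5.1/11.1 = 0.4595, L₁ = ρ₁/(1-ρ₁) = λ/(μ₁-λ) = 5.1/6.00 = 0.8500
Station 2: ρ₂ = 5.1/10.0 = 0.5100, L₂ = ρ₂/(1-ρ₂) = λ/(μ₂-λ) = 5.1/4.90 = 1.0408
Total: L = L₁ + L₂ = 0.8500 + 1.0408 = 1.8908
W = L/λ = 1.8908/5.1 = 0.3707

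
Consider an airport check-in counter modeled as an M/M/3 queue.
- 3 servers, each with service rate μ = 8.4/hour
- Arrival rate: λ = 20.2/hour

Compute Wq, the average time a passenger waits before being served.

Traffic intensity: ρ = λ/(cμ) = 20.2/(3×8.4) = 0.8016
Since ρ = 0.8016 < 1, system is stable.
Offered load a = λ/μ = cρ = 20.2/8.4 = 2.4048
P₀ = [ Σₙ₌₀^2 aⁿ/n! + a^3/(3!(1-ρ)) ]⁻¹
Σ = a^0/0! + a^1/1! + a^2/2! = 1.0000 + 2.4048 + 2.8914 = 6.2962
a^3/(3!(1-ρ)) = 13.9064/(6 × 0.198413) = 11.6814
P₀ = 1/(6.2962 + 11.6814) = 0.05562
Lq = P₀·a^3·ρ / (3!(1-ρ)²) = 0.055625 × 13.9064 × 0.80159 / (6 × 0.039368) = 2.6251
Wq = Lq/λ = 2.6251/20.2 = 0.1300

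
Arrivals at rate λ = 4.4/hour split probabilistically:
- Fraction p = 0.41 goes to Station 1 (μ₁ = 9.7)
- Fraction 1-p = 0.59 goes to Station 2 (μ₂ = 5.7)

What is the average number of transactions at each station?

Effective rates: λ₁ = 4.4×0.41 = 1.804, λ₂ = 4.4×0.59 = 2.596
Station 1: ρ₁ = 1.804/9.7 = 0.1860, L₁ = ρ₁/(1-ρ₁) = 0.1860/(1-0.1860) = 0.2285
Station 2: ρ₂ = 2.596/5.7 = 0.45544, L₂ = ρ₂/(1-ρ₂) = 0.45544/(1-0.45544) = 0.8363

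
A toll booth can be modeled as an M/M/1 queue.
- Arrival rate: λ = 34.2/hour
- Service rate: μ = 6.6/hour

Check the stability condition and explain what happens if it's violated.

Stability requires ρ = λ/(cμ) < 1
ρ = 34.2/(1 × 6.6) = 34.2/6.60 = 5.1818
Since 5.1818 ≥ 1, the system is UNSTABLE.
Queue grows without bound. Need μ > λ = 34.2.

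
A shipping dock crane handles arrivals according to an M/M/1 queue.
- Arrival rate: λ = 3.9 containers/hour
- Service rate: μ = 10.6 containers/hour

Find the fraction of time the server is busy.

Server utilization: ρ = λ/μ
ρ = 3.9/10.6 = 0.3679
The server is busy 36.79% of the time.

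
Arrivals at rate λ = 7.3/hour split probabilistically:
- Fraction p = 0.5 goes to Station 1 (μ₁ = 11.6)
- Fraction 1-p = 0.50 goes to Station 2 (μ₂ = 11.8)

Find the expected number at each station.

Effective rates: λ₁ = 7.3×0.5 = 3.65, λ₂ = 7.3×0.50 = 3.65
Station 1: ρ₁ = 3.65/11.6 = 0.31466, L₁ = ρ₁/(1-ρ₁) = 0.31466/(1-0.31466) = 0.4591
Station 2: ρ₂ = 3.65/11.8 = 0.309322, L₂ = ρ₂/(1-ρ₂) = 0.309322/(1-0.309322) = 0.4479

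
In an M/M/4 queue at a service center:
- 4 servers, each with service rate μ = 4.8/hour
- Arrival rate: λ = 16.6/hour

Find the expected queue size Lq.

Traffic intensity: ρ = λ/(cμ) = 16.6/(4×4.8) = 0.8646
Since ρ = 0.8646 < 1, system is stable.
Offered load a = λ/μ = cρ = 16.6/4.8 = 3.4583
P₀ = [ Σₙ₌₀^3 aⁿ/n! + a^4/(4!(1-ρ)) ]⁻¹
Σ = a^0/0! + a^1/1! + a^2/2! + a^3/3! = 1.0000 + 3.4583 + 5.9800 + 6.8937 = 17.3320
a^4/(4!(1-ρ)) = 143.0433/(24 × 0.1354167) = 44.0133
P₀ = 1/(17.3320 + 44.0133) = 0.01630
Lq = P₀·a^4·ρ / (4!(1-ρ)²) = 0.0163012 × 143.0433 × 0.864583 / (24 × 0.0183377) = 4.5808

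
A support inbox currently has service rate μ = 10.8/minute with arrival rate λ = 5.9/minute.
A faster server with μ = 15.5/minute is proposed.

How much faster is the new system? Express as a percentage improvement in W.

System 1: ρ₁ = 5.9/10.8 = 0.5463, W₁ = 1/(10.8-5.9) = 0.20408
System 2: ρ₂ = 5.9/15.5 = 0.3806, W₂ = 1/(15.5-5.9) = 0.10417
Improvement: (W₁-W₂)/W₁ = (0.20408-0.10417)/0.20408 = 48.96%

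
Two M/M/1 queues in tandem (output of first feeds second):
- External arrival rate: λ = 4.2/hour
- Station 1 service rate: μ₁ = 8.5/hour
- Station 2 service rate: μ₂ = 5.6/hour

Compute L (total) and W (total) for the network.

By Jackson's theorem, each station behaves as independent M/M/1.
Station 1: ρ₁ = 4.2/8.5 = 0.4941, L₁ = ρ₁/(1-ρ₁) = λ/(μ₁-λ) = 4.2/4.30 = 0.9767
Station 2: ρ₂ = 4.2/5.6 = 0.7500, L₂ = ρ₂/(1-ρ₂) = λ/(μ₂-λ) = 4.2/1.40 = 3.0000
Total: L = L₁ + L₂ = 0.9767 + 3.0000 = 3.9767
W = L/λ = 3.9767/4.2 = 0.9468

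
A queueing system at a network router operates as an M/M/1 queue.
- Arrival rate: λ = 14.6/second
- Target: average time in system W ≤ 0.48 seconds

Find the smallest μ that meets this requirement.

For M/M/1: W = 1/(μ-λ)
Need W ≤ 0.48, so 1/(μ-λ) ≤ 0.48
μ - λ ≥ 1/0.48 = 2.0833
μ ≥ 14.6 + 2.0833 = 16.6833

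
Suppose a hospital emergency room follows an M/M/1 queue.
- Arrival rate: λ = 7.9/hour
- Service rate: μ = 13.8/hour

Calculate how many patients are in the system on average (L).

ρ = λ/μ = 7.9/13.8 = 0.5725
For M/M/1: L = λ/(μ-λ)
L = 7.9/(13.8-7.9) = 7.9/5.90
L = 1.3390 patients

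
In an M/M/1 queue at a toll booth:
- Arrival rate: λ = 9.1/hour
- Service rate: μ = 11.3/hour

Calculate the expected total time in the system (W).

First, compute utilization: ρ = λ/μ = 9.1/11.3 = 0.8053
For M/M/1: W = 1/(μ-λ)
W = 1/(11.3-9.1) = 1/2.20
W = 0.4545 hours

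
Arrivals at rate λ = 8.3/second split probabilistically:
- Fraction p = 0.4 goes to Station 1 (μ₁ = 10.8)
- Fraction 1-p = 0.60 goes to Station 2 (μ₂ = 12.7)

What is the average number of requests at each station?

Effective rates: λ₁ = 8.3×0.4 = 3.32, λ₂ = 8.3×0.60 = 4.98
Station 1: ρ₁ = 3.32/10.8 = 0.30741, L₁ = ρ₁/(1-ρ₁) = 0.30741/(1-0.30741) = 0.4439
Station 2: ρ₂ = 4.98/12.7 = 0.39213, L₂ = ρ₂/(1-ρ₂) = 0.39213/(1-0.39213) = 0.6451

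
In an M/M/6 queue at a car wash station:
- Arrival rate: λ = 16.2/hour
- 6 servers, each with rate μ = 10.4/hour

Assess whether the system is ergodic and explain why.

Stability requires ρ = λ/(cμ) < 1
ρ = 16.2/(6 × 10.4) = 16.2/62.40 = 0.2596
Since 0.2596 < 1, the system is STABLE.
The servers are busy 25.96% of the time.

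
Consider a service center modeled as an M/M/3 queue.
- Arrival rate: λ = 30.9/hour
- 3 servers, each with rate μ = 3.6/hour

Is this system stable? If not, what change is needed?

Stability requires ρ = λ/(cμ) < 1
ρ = 30.9/(3 × 3.6) = 30.9/10.80 = 2.8611
Since 2.8611 ≥ 1, the system is UNSTABLE.
Need c > λ/μ = 30.9/3.6 = 8.58.
Minimum servers needed: c = 9.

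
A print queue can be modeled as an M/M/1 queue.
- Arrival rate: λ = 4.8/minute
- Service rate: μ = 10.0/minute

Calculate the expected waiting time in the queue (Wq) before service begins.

First, compute utilization: ρ = λ/μ = 4.8/10.0 = 0.4800
For M/M/1: Wq = λ/(μ(μ-λ))
Wq = 4.8/(10.0 × (10.0-4.8))
Wq = 4.8/(10.0 × 5.20)
Wq = 0.09231 minutes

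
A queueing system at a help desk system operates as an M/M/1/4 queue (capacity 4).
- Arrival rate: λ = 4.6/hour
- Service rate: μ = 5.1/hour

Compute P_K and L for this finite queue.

ρ = λ/μ = 4.6/5.1 = 0.90196
P₀ = (1-ρ)/(1-ρ^(K+1)) = (1-0.90196)/(1-0.90196^5) = 0.09804/0.4031 = 0.2432
P_K = P₀×ρ^K = 0.24324 × 0.90196^4 = 0.24324 × 0.66183 = 0.1610
Blocking probability P_4 = 0.1610 (16.10%)
L = ρ[1 - (K+1)ρ^K + Kρ^(K+1)] / [(1-ρ)(1-ρ^(K+1))]
L = 0.90196 × (1 - 5×0.661834 + 4×0.596948) / ((1 - 0.90196) × (1 - 0.596948)) = 1.7946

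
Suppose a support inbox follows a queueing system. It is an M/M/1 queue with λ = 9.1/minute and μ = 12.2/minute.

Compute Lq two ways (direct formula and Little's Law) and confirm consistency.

Method 1 (direct): Lq = λ²/(μ(μ-λ)) = 82.81/(12.2 × 3.10) = 2.1896

Method 2 (Little's Law):
W = 1/(μ-λ) = 1/3.10 = 0.32258
Wq = W - 1/μ = 0.32258 - 0.081967 = 0.24061
Lq = λWq = 9.1 × 0.24061 = 2.1896 ✔ (matches Method 1)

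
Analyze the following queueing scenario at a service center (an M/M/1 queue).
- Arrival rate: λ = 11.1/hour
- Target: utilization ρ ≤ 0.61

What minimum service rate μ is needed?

ρ = λ/μ, so μ = λ/ρ
μ ≥ 11.1/0.61 = 18.1967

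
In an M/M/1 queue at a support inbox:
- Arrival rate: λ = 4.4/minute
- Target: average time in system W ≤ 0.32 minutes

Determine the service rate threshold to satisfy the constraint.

For M/M/1: W = 1/(μ-λ)
Need W ≤ 0.32, so 1/(μ-λ) ≤ 0.32
μ - λ ≥ 1/0.32 = 3.1250
μ ≥ 4.4 + 3.1250 = 7.5250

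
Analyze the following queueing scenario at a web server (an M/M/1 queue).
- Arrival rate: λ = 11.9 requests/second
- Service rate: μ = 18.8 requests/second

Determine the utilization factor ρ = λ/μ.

Server utilization: ρ = λ/μ
ρ = 11.9/18.8 = 0.6330
The server is busy 63.30% of the time.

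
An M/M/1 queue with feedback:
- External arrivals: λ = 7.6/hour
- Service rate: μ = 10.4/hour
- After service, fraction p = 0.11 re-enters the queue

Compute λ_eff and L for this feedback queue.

Effective arrival rate: λ_eff = λ/(1-p) = 7.6/(1-0.11) = 7.6/0.89 = 8.5393
ρ = λ_eff/μ = 8.5393/10.4 = 0.82109
L = ρ/(1-ρ) = 0.82109/(1-0.82109) = 4.5894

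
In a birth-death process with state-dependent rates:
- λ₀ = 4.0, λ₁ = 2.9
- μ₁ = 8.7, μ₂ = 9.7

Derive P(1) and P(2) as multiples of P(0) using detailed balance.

Balance equations:
State 0: λ₀P₀ = μ₁P₁ → P₁ = (λ₀/μ₁)P₀ = (4.0/8.7)P₀ = 0.4598P₀
State 1: P₂ = (λ₀λ₁)/(μ₁μ₂)P₀ = (4.0×2.9)/(8.7×9.7)P₀ = 0.1375P₀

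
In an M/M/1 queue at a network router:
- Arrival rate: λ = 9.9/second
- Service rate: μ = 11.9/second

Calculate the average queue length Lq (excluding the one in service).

ρ = λ/μ = 9.9/11.9 = 0.8319
For M/M/1: Lq = λ²/(μ(μ-λ))
Lq = 98.01/(11.9 × 2.00)
Lq = 4.1181 packets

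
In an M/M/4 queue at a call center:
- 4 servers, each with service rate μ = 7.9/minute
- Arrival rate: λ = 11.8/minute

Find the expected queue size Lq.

Traffic intensity: ρ = λ/(cμ) = 11.8/(4×7.9) = 0.3734
Since ρ = 0.3734 < 1, system is stable.
Offered load a = λ/μ = cρ = 11.8/7.9 = 1.4937
P₀ = [ Σₙ₌₀^3 aⁿ/n! + a^4/(4!(1-ρ)) ]⁻¹
Σ = a^0/0! + a^1/1! + a^2/2! + a^3/3! = 1.0000 + 1.4937 + 1.1155 + 0.5554 = 4.1646
a^4/(4!(1-ρ)) = 4.9776/(24 × 0.6266) = 0.3310
P₀ = 1/(4.1646 + 0.3310) = 0.2224
Lq = P₀·a^4·ρ / (4!(1-ρ)²) = 0.22244 × 4.9776 × 0.37342 / (24 × 0.39261) = 0.04388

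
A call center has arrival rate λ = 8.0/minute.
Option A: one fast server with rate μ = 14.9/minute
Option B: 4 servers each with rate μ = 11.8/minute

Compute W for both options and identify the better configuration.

Option A: single server μ = 14.9 (M/M/1)
  ρ_A = 8.0/14.9 = 0.5369
  W_A = 1/(μ-λ) = 1/(14.9-8.0) = 1/6.90 = 0.1449

Option B: 4 servers μ = 11.8 (M/M/4)
  ρ_B = λ/(cμ) = 8.0/(4×11.8) = 0.1695
  Offered load a = λ/μ = cρ = 8.0/11.8 = 0.6780
  P₀ = [ Σₙ₌₀^3 aⁿ/n! + a^4/(4!(1-ρ)) ]⁻¹
  Σ = a^0/0! + a^1/1! + a^2/2! + a^3/3! = 1.0000 + 0.6780 + 0.2298 + 0.05194 = 1.9597
  a^4/(4!(1-ρ)) = 0.2113/(24 × 0.8305) = 0.01060
  P₀ = 1/(1.9597 + 0.01060) = 0.5075
  Lq = P₀·a^4·ρ / (4!(1-ρ)²) = 0.5075 × 0.2113 × 0.1695 / (24 × 0.6897) = 0.001098
  Wq_B = Lq/λ = 0.00109785/8.0 = 0.00013723
  W_B = Wq_B + 1/μ = 0.00013723 + 0.084746 = 0.08488

Since W_B = 0.08488 < W_A = 0.1449, Option B (multiple servers) has the shorter time in system.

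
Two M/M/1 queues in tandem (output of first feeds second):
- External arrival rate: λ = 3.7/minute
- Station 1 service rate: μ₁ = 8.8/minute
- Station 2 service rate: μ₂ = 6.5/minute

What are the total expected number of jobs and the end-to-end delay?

By Jackson's theorem, each station behaves as independent M/M/1.
Station 1: ρ₁ = 3.7/8.8 = 0.4205, L₁ = ρ₁/(1-ρ₁) = λ/(μ₁-λ) = 3.7/5.10 = 0.7255
Station 2: ρ₂ = 3.7/6.5 = 0.5692, L₂ = ρ₂/(1-ρ₂) = λ/(μ₂-λ) = 3.7/2.80 = 1.3214
Total: L = L₁ + L₂ = 0.7255 + 1.3214 = 2.0469
W = L/λ = 2.0469/3.7 = 0.5532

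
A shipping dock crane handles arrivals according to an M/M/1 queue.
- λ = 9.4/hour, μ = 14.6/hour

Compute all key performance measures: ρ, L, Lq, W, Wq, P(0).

Step 1: ρ = λ/μ = 9.4/14.6 = 0.6438
Step 2: L = λ/(μ-λ) = 9.4/5.20 = 1.8077
Step 3: Lq = λ²/(μ(μ-λ)) = 88.36/(14.6×5.20) = 1.1639
Step 4: W = 1/(μ-λ) = 1/5.20 = 0.19231
Step 5: Wq = λ/(μ(μ-λ)) = 9.4/(14.6×5.20) = 0.1238
Step 6: P(0) = 1-ρ = 0.3562
Verify: L = λW = 9.4×0.19231 = 1.8077 ✔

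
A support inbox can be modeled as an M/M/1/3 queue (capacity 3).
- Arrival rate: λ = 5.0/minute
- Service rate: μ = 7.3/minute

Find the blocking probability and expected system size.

ρ = λ/μ = 5.0/7.3 = 0.68493
P₀ = (1-ρ)/(1-ρ^(K+1)) = (1-0.68493)/(1-0.68493^4) = 0.3151/0.7799 = 0.4040
P_K = P₀×ρ^K = 0.4040 × 0.68493^3 = 0.4040 × 0.3213 = 0.1298
Blocking probability P_3 = 0.1298 (12.98%)
L = ρ[1 - (K+1)ρ^K + Kρ^(K+1)] / [(1-ρ)(1-ρ^(K+1))]
L = 0.68493 × (1 - 4×0.3213206 + 3×0.2200821) / ((1 - 0.68493) × (1 - 0.2200821)) = 1.0452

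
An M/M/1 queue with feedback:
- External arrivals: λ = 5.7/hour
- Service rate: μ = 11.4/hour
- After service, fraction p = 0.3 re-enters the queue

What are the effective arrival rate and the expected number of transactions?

Effective arrival rate: λ_eff = λ/(1-p) = 5.7/(1-0.3) = 5.7/0.70 = 8.14286
ρ = λ_eff/μ = 8.14286/11.4 = 0.714286
L = ρ/(1-ρ) = 0.714286/(1-0.714286) = 2.5000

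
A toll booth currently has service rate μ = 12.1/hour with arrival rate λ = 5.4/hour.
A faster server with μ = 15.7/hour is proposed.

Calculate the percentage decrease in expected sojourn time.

System 1: ρ₁ = 5.4/12.1 = 0.4463, W₁ = 1/(12.1-5.4) = 0.14925
System 2: ρ₂ = 5.4/15.7 = 0.3439, W₂ = 1/(15.7-5.4) = 0.097087
Improvement: (W₁-W₂)/W₁ = (0.14925-0.097087)/0.14925 = 34.95%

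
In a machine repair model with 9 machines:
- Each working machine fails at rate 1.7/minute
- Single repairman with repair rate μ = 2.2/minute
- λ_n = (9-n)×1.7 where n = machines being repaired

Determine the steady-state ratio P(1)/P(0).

P(1)/P(0) = ∏_{i=0}^{1-1} λ_i/μ_{i+1}
= (9-0)×1.7/2.2
= 6.9545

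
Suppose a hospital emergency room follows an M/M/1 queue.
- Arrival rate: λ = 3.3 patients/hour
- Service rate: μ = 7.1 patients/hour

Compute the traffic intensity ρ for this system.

Server utilization: ρ = λ/μ
ρ = 3.3/7.1 = 0.4648
The server is busy 46.48% of the time.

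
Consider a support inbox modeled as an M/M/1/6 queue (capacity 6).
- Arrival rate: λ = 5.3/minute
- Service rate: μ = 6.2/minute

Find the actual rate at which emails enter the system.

ρ = λ/μ = 5.3/6.2 = 0.85484
P₀ = (1-ρ)/(1-ρ^(K+1)) = (1-0.85484)/(1-0.85484^7) = 0.14516/0.66642 = 0.2178
P_K = P₀×ρ^K = 0.21782 × 0.85484^6 = 0.21782 × 0.39022 = 0.08500
λ_eff = λ(1-P_K) = 5.3 × (1 - 0.08500) = 5.3 × 0.9150 = 4.8495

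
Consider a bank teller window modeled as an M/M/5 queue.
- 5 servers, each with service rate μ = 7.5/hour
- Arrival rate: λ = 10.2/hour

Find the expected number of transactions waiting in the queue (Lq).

Traffic intensity: ρ = λ/(cμ) = 10.2/(5×7.5) = 0.2720
Since ρ = 0.2720 < 1, system is stable.
Offered load a = λ/μ = cρ = 10.2/7.5 = 1.3600
P₀ = [ Σₙ₌₀^4 aⁿ/n! + a^5/(5!(1-ρ)) ]⁻¹
Σ = a^0/0! + a^1/1! + a^2/2! + a^3/3! + a^4/4! = 1.0000 + 1.3600 + 0.92480 + 0.41924 + 0.14254 = 3.8466
a^5/(5!(1-ρ)) = 4.6526/(120 × 0.7280) = 0.05326
P₀ = 1/(3.8466 + 0.05326) = 0.2564
Lq = P₀·a^5·ρ / (5!(1-ρ)²) = 0.2564 × 4.6526 × 0.2720 / (120 × 0.5300) = 0.005102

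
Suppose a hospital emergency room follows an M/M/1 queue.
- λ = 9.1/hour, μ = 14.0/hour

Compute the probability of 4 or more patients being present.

ρ = λ/μ = 9.1/14.0 = 0.6500
P(N ≥ n) = ρⁿ
P(N ≥ 4) = 0.6500^4
P(N ≥ 4) = 0.1785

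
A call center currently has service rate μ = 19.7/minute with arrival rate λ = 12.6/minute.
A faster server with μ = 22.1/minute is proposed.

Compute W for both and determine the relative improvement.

System 1: ρ₁ = 12.6/19.7 = 0.6396, W₁ = 1/(19.7-12.6) = 0.140845
System 2: ρ₂ = 12.6/22.1 = 0.5701, W₂ = 1/(22.1-12.6) = 0.105263
Improvement: (W₁-W₂)/W₁ = (0.140845-0.105263)/0.140845 = 25.26%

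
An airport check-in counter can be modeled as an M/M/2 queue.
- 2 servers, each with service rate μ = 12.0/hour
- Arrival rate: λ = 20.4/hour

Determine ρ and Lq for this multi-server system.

Traffic intensity: ρ = λ/(cμ) = 20.4/(2×12.0) = 0.8500
Since ρ = 0.8500 < 1, system is stable.
Offered load a = λ/μ = cρ = 20.4/12.0 = 1.7000
P₀ = [ Σₙ₌₀^1 aⁿ/n! + a^2/(2!(1-ρ)) ]⁻¹
Σ = a^0/0! + a^1/1! = 1.0000 + 1.7000 = 2.7000
a^2/(2!(1-ρ)) = 2.8900/(2 × 0.1500) = 9.6333
P₀ = 1/(2.7000 + 9.6333) = 0.08108
Lq = P₀·a^2·ρ / (2!(1-ρ)²) = 0.08108 × 2.8900 × 0.8500 / (2 × 0.02250) = 4.4261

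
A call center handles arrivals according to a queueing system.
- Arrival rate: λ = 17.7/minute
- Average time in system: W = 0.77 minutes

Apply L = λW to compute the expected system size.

Little's Law: L = λW
L = 17.7 × 0.77 = 13.6290 calls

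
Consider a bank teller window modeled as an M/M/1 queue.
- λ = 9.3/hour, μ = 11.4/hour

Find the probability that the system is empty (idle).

ρ = λ/μ = 9.3/11.4 = 0.8158
P(0) = 1 - ρ = 1 - 0.8158 = 0.1842
The server is idle 18.42% of the time.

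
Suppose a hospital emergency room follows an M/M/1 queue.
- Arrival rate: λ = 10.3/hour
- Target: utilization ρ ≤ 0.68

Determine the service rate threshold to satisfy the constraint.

ρ = λ/μ, so μ = λ/ρ
μ ≥ 10.3/0.68 = 15.1471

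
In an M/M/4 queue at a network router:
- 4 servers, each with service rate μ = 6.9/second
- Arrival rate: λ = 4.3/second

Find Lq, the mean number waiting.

Traffic intensity: ρ = λ/(cμ) = 4.3/(4×6.9) = 0.1558
Since ρ = 0.1558 < 1, system is stable.
Offered load a = λ/μ = cρ = 4.3/6.9 = 0.6232
P₀ = [ Σₙ₌₀^3 aⁿ/n! + a^4/(4!(1-ρ)) ]⁻¹
Σ = a^0/0! + a^1/1! + a^2/2! + a^3/3! = 1.0000 + 0.6232 + 0.1942 + 0.04034 = 1.8577
a^4/(4!(1-ρ)) = 0.15083/(24 × 0.84420) = 0.007444
P₀ = 1/(1.85771 + 0.00744422) = 0.5361
Lq = P₀·a^4·ρ / (4!(1-ρ)²) = 0.53615 × 0.15083 × 0.15580 / (24 × 0.71268) = 0.0007366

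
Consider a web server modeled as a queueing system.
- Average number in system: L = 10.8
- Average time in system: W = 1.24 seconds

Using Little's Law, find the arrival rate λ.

Little's Law: L = λW, so λ = L/W
λ = 10.8/1.24 = 8.7097 requests/second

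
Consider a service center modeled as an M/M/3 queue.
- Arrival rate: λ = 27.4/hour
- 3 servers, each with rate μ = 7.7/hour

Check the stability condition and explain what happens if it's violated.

Stability requires ρ = λ/(cμ) < 1
ρ = 27.4/(3 × 7.7) = 27.4/23.10 = 1.1861
Since 1.1861 ≥ 1, the system is UNSTABLE.
Need c > λ/μ = 27.4/7.7 = 3.56.
Minimum servers needed: c = 4.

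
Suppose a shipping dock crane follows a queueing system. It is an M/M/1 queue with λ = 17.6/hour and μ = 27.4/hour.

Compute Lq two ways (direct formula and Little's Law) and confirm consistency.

Method 1 (direct): Lq = λ²/(μ(μ-λ)) = 309.76/(27.4 × 9.80) = 1.1536

Method 2 (Little's Law):
W = 1/(μ-λ) = 1/9.80 = 0.10204
Wq = W - 1/μ = 0.10204 - 0.036496 = 0.065544
Lq = λWq = 17.6 × 0.065544 = 1.1536 ✔ (matches Method 1)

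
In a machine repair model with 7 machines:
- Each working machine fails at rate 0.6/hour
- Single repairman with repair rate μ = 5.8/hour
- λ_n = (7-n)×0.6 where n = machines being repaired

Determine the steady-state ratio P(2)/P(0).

P(2)/P(0) = ∏_{i=0}^{2-1} λ_i/μ_{i+1}
= (7-0)×0.6/5.8 × (7-1)×0.6/5.8
= 0.4495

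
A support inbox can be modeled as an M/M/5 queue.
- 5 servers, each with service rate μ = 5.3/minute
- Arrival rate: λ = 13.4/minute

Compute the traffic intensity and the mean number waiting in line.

Traffic intensity: ρ = λ/(cμ) = 13.4/(5×5.3) = 0.5057
Since ρ = 0.5057 < 1, system is stable.
Offered load a = λ/μ = cρ = 13.4/5.3 = 2.5283
P₀ = [ Σₙ₌₀^4 aⁿ/n! + a^5/(5!(1-ρ)) ]⁻¹
Σ = a^0/0! + a^1/1! + a^2/2! + a^3/3! + a^4/4! = 1.00000 + 2.52830 + 3.19616 + 2.69362 + 1.70257 = 11.1206
a^5/(5!(1-ρ)) = 103.3105/(120 × 0.49434) = 1.7416
P₀ = 1/(11.1206 + 1.7416) = 0.07775
Lq = P₀·a^5·ρ / (5!(1-ρ)²) = 0.07775 × 103.3105 × 0.5057 / (120 × 0.2444) = 0.1385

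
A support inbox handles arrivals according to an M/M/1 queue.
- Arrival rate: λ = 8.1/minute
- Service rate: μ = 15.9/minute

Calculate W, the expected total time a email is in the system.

First, compute utilization: ρ = λ/μ = 8.1/15.9 = 0.5094
For M/M/1: W = 1/(μ-λ)
W = 1/(15.9-8.1) = 1/7.80
W = 0.1282 minutes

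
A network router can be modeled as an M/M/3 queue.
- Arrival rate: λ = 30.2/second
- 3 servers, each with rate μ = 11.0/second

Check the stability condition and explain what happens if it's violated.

Stability requires ρ = λ/(cμ) < 1
ρ = 30.2/(3 × 11.0) = 30.2/33.00 = 0.9152
Since 0.9152 < 1, the system is STABLE.
The servers are busy 91.52% of the time.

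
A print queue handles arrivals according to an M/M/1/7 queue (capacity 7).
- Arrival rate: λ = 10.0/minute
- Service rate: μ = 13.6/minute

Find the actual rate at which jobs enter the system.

ρ = λ/μ = 10.0/13.6 = 0.7352941
P₀ = (1-ρ)/(1-ρ^(K+1)) = (1-0.7352941)/(1-0.7352941^8) = 0.2647/0.9146 = 0.2894
P_K = P₀×ρ^K = 0.2894 × 0.7352941^7 = 0.2894 × 0.1162 = 0.03363
λ_eff = λ(1-P_K) = 10.0 × (1 - 0.03363) = 10.0 × 0.96637 = 9.6637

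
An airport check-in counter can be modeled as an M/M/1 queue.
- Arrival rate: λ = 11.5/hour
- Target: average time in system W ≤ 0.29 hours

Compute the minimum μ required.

For M/M/1: W = 1/(μ-λ)
Need W ≤ 0.29, so 1/(μ-λ) ≤ 0.29
μ - λ ≥ 1/0.29 = 3.4483
μ ≥ 11.5 + 3.4483 = 14.9483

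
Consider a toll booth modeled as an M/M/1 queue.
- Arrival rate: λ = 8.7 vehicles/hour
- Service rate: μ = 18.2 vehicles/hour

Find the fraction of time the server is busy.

Server utilization: ρ = λ/μ
ρ = 8.7/18.2 = 0.4780
The server is busy 47.80% of the time.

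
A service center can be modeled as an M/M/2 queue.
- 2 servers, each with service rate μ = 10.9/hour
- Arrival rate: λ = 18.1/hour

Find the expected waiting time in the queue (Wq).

Traffic intensity: ρ = λ/(cμ) = 18.1/(2×10.9) = 0.8303
Since ρ = 0.8303 < 1, system is stable.
Offered load a = λ/μ = cρ = 18.1/10.9 = 1.6606
P₀ = [ Σₙ₌₀^1 aⁿ/n! + a^2/(2!(1-ρ)) ]⁻¹
Σ = a^0/0! + a^1/1! = 1.0000 + 1.6606 = 2.6606
a^2/(2!(1-ρ)) = 2.75743/(2 × 0.169725) = 8.1232
P₀ = 1/(2.6606 + 8.1232) = 0.09273
Lq = P₀·a^2·ρ / (2!(1-ρ)²) = 0.092732 × 2.7574 × 0.83028 / (2 × 0.028806) = 3.6850
Wq = Lq/λ = 3.6850/18.1 = 0.2036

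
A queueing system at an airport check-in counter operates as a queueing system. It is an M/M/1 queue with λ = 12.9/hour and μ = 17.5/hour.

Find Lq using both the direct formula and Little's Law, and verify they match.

Method 1 (direct): Lq = λ²/(μ(μ-λ)) = 166.41/(17.5 × 4.60) = 2.0672

Method 2 (Little's Law):
W = 1/(μ-λ) = 1/4.60 = 0.21739
Wq = W - 1/μ = 0.21739 - 0.057143 = 0.16025
Lq = λWq = 12.9 × 0.16025 = 2.0672 ✔ (matches Method 1)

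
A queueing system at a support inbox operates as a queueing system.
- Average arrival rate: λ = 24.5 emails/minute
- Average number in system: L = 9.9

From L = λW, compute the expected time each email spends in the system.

Little's Law: L = λW, so W = L/λ
W = 9.9/24.5 = 0.4041 minutes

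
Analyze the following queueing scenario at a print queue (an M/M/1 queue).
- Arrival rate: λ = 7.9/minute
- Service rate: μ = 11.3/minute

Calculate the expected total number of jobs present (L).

ρ = λ/μ = 7.9/11.3 = 0.6991
For M/M/1: L = λ/(μ-λ)
L = 7.9/(11.3-7.9) = 7.9/3.40
L = 2.3235 jobs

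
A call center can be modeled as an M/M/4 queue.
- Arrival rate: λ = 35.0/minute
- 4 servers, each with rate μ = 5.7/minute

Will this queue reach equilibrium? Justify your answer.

Stability requires ρ = λ/(cμ) < 1
ρ = 35.0/(4 × 5.7) = 35.0/22.80 = 1.5351
Since 1.5351 ≥ 1, the system is UNSTABLE.
Need c > λ/μ = 35.0/5.7 = 6.14.
Minimum servers needed: c = 7.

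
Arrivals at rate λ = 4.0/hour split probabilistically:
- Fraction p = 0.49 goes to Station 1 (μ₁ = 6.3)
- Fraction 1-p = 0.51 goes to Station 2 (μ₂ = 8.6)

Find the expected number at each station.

Effective rates: λ₁ = 4.0×0.49 = 1.96, λ₂ = 4.0×0.51 = 2.04
Station 1: ρ₁ = 1.96/6.3 = 0.3111, L₁ = ρ₁/(1-ρ₁) = 0.3111/(1-0.3111) = 0.4516
Station 2: ρ₂ = 2.04/8.6 = 0.2372, L₂ = ρ₂/(1-ρ₂) = 0.2372/(1-0.2372) = 0.3110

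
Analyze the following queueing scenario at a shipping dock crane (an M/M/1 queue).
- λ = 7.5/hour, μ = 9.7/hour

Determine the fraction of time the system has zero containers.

ρ = λ/μ = 7.5/9.7 = 0.7732
P(0) = 1 - ρ = 1 - 0.7732 = 0.2268
The server is idle 22.68% of the time.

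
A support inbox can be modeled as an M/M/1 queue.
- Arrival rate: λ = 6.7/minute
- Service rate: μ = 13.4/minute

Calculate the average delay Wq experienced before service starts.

First, compute utilization: ρ = λ/μ = 6.7/13.4 = 0.5000
For M/M/1: Wq = λ/(μ(μ-λ))
Wq = 6.7/(13.4 × (13.4-6.7))
Wq = 6.7/(13.4 × 6.70)
Wq = 0.07463 minutes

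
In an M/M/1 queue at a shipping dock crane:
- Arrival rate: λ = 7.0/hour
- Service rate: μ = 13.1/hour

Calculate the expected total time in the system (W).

First, compute utilization: ρ = λ/μ = 7.0/13.1 = 0.5344
For M/M/1: W = 1/(μ-λ)
W = 1/(13.1-7.0) = 1/6.10
W = 0.1639 hours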